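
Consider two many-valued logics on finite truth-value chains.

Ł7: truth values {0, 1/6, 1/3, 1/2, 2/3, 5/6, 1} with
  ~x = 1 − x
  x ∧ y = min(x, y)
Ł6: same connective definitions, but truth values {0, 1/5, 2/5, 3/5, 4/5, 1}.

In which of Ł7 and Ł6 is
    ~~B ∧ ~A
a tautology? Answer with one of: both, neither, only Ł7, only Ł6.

In Ł7: at A = 0, B = 0 the value is 0 — not a tautology.
In Ł6: at A = 0, B = 0 the value is 0 — not a tautology.

neither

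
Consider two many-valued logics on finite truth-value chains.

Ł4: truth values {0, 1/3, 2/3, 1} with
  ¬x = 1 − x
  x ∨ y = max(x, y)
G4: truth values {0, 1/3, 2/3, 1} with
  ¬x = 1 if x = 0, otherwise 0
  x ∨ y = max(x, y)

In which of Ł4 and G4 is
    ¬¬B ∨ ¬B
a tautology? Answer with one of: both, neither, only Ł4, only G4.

only G4

In Ł4: at B = 1/3 the value is 2/3 — not a tautology.
In G4: every assignment gives 1 — tautology.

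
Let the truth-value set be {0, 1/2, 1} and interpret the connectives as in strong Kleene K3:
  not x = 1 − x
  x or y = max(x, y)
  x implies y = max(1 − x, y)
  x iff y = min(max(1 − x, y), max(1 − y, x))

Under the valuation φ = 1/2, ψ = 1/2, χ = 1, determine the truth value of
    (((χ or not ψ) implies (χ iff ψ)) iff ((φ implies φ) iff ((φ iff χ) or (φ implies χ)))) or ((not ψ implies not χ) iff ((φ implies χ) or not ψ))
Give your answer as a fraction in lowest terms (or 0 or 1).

1/2

not ψ = not 1/2 = 1/2
χ or not ψ = 1 or 1/2 = 1
χ iff ψ = 1 iff 1/2 = 1/2
(χ or not ψ) implies (χ iff ψ) = 1 implies 1/2 = 1/2
φ implies φ = 1/2 implies 1/2 = 1/2
φ iff χ = 1/2 iff 1 = 1/2
φ implies χ = 1/2 implies 1 = 1
(φ iff χ) or (φ implies χ) = 1/2 or 1 = 1
(φ implies φ) iff ((φ iff χ) or (φ implies χ)) = 1/2 iff 1 = 1/2
((χ or not ψ) implies (χ iff ψ)) iff ((φ implies φ) iff ((φ iff χ) or (φ implies χ))) = 1/2 iff 1/2 = 1/2
not ψ = not 1/2 = 1/2
not χ = not 1 = 0
not ψ implies not χ = 1/2 implies 0 = 1/2
φ implies χ = 1/2 implies 1 = 1
not ψ = not 1/2 = 1/2
(φ implies χ) or not ψ = 1 or 1/2 = 1
(not ψ implies not χ) iff ((φ implies χ) or not ψ) = 1/2 iff 1 = 1/2
(((χ or not ψ) implies (χ iff ψ)) iff ((φ implies φ) iff ((φ iff χ) or (φ implies χ)))) or ((not ψ implies not χ) iff ((φ implies χ) or not ψ)) = 1/2 or 1/2 = 1/2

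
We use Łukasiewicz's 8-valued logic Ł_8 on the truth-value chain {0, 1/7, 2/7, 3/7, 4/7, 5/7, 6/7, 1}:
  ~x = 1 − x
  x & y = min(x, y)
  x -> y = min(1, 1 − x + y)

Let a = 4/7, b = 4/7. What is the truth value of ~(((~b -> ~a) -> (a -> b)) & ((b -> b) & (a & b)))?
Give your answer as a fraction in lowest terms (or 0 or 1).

3/7

~b = ~4/7 = 3/7
~a = ~4/7 = 3/7
~b -> ~a = 3/7 -> 3/7 = 1
a -> b = 4/7 -> 4/7 = 1
(~b -> ~a) -> (a -> b) = 1 -> 1 = 1
b -> b = 4/7 -> 4/7 = 1
a & b = 4/7 & 4/7 = 4/7
(b -> b) & (a & b) = 1 & 4/7 = 4/7
((~b -> ~a) -> (a -> b)) & ((b -> b) & (a & b)) = 1 & 4/7 = 4/7
~(((~b -> ~a) -> (a -> b)) & ((b -> b) & (a & b))) = ~4/7 = 3/7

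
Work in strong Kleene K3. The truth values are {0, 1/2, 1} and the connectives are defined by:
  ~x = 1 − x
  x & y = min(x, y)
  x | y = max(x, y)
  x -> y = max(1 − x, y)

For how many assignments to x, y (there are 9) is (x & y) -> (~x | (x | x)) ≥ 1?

7

x = 0, y = 0 ↦ 1  ≥
x = 0, y = 1/2 ↦ 1  ≥
x = 0, y = 1 ↦ 1  ≥
x = 1/2, y = 0 ↦ 1  ≥
x = 1/2, y = 1/2 ↦ 1/2  <
x = 1/2, y = 1 ↦ 1/2  <
x = 1, y = 0 ↦ 1  ≥
x = 1, y = 1/2 ↦ 1  ≥
x = 1, y = 1 ↦ 1  ≥
So 7 of the 9 assignments meet the threshold.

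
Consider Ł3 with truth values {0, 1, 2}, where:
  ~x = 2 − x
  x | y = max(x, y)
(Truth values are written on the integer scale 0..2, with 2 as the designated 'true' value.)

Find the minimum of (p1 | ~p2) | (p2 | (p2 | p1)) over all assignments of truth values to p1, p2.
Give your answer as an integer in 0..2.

1

Take p1 = 0, p2 = 1:
~p2 = ~1 = 1
p1 | ~p2 = 0 | 1 = 1
p2 | p1 = 1 | 0 = 1
p2 | (p2 | p1) = 1 | 1 = 1
(p1 | ~p2) | (p2 | (p2 | p1)) = 1 | 1 = 1
No assignment yields a value below 1, so this is the minimum.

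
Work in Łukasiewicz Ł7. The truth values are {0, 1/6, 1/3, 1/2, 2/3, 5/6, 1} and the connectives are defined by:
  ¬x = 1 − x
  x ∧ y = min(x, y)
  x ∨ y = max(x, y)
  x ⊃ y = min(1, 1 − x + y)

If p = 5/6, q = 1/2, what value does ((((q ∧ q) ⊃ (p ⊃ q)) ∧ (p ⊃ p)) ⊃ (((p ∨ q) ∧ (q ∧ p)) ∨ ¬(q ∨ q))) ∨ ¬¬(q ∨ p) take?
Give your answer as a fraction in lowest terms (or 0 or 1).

q ∧ q = 1/2 ∧ 1/2 = 1/2
p ⊃ q = 5/6 ⊃ 1/2 = 2/3
(q ∧ q) ⊃ (p ⊃ q) = 1/2 ⊃ 2/3 = 1
p ⊃ p = 5/6 ⊃ 5/6 = 1
((q ∧ q) ⊃ (p ⊃ q)) ∧ (p ⊃ p) = 1 ∧ 1 = 1
p ∨ q = 5/6 ∨ 1/2 = 5/6
q ∧ p = 1/2 ∧ 5/6 = 1/2
(p ∨ q) ∧ (q ∧ p) = 5/6 ∧ 1/2 = 1/2
q ∨ q = 1/2 ∨ 1/2 = 1/2
¬(q ∨ q) = ¬1/2 = 1/2
((p ∨ q) ∧ (q ∧ p)) ∨ ¬(q ∨ q) = 1/2 ∨ 1/2 = 1/2
(((q ∧ q) ⊃ (p ⊃ q)) ∧ (p ⊃ p)) ⊃ (((p ∨ q) ∧ (q ∧ p)) ∨ ¬(q ∨ q)) = 1 ⊃ 1/2 = 1/2
q ∨ p = 1/2 ∨ 5/6 = 5/6
¬(q ∨ p) = ¬5/6 = 1/6
¬¬(q ∨ p) = ¬1/6 = 5/6
((((q ∧ q) ⊃ (p ⊃ q)) ∧ (p ⊃ p)) ⊃ (((p ∨ q) ∧ (q ∧ p)) ∨ ¬(q ∨ q))) ∨ ¬¬(q ∨ p) = 1/2 ∨ 5/6 = 5/6

5/6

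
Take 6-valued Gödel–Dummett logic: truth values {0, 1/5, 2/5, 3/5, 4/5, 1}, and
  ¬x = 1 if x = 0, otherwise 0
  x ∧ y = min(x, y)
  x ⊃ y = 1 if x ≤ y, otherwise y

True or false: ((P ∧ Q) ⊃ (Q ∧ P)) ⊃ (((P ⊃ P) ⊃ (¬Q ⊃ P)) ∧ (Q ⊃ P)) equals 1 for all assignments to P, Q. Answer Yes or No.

No

Counterexample: take P = 0, Q = 0.
P ∧ Q = 0 ∧ 0 = 0
Q ∧ P = 0 ∧ 0 = 0
(P ∧ Q) ⊃ (Q ∧ P) = 0 ⊃ 0 = 1
P ⊃ P = 0 ⊃ 0 = 1
¬Q = ¬0 = 1
¬Q ⊃ P = 1 ⊃ 0 = 0
(P ⊃ P) ⊃ (¬Q ⊃ P) = 1 ⊃ 0 = 0
Q ⊃ P = 0 ⊃ 0 = 1
((P ⊃ P) ⊃ (¬Q ⊃ P)) ∧ (Q ⊃ P) = 0 ∧ 1 = 0
((P ∧ Q) ⊃ (Q ∧ P)) ⊃ (((P ⊃ P) ⊃ (¬Q ⊃ P)) ∧ (Q ⊃ P)) = 1 ⊃ 0 = 0
This gives 0 ≠ 1.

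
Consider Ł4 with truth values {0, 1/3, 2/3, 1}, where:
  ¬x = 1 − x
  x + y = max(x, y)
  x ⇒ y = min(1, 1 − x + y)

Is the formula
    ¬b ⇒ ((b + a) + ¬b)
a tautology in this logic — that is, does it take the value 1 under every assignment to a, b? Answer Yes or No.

a = 0, b = 0 ↦ 1
a = 0, b = 1/3 ↦ 1
a = 0, b = 2/3 ↦ 1
a = 0, b = 1 ↦ 1
a = 1/3, b = 0 ↦ 1
a = 1/3, b = 1/3 ↦ 1
a = 1/3, b = 2/3 ↦ 1
a = 1/3, b = 1 ↦ 1
a = 2/3, b = 0 ↦ 1
a = 2/3, b = 1/3 ↦ 1
a = 2/3, b = 2/3 ↦ 1
a = 2/3, b = 1 ↦ 1
a = 1, b = 0 ↦ 1
a = 1, b = 1/3 ↦ 1
a = 1, b = 2/3 ↦ 1
a = 1, b = 1 ↦ 1
Every assignment gives a value ≥ 1.

Yes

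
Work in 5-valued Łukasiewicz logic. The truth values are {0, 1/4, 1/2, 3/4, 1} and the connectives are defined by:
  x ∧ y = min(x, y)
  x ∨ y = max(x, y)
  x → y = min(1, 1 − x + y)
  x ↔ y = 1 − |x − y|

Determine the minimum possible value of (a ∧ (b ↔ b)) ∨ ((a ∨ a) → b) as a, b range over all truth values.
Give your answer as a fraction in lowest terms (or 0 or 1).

1/2

Take a = 1/2, b = 0:
b ↔ b = 0 ↔ 0 = 1
a ∧ (b ↔ b) = 1/2 ∧ 1 = 1/2
a ∨ a = 1/2 ∨ 1/2 = 1/2
(a ∨ a) → b = 1/2 → 0 = 1/2
(a ∧ (b ↔ b)) ∨ ((a ∨ a) → b) = 1/2 ∨ 1/2 = 1/2
No assignment yields a value below 1/2, so this is the minimum.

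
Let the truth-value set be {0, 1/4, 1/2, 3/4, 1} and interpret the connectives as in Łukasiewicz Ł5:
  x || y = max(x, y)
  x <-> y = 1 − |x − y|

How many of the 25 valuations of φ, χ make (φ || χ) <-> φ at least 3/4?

value 1: 15 assignments (counts)
value 3/4: 4 assignments (counts)
value 1/2: 3 assignments
value 1/4: 2 assignments
value 0: 1 assignment
So 19 of the 25 assignments meet the threshold.

19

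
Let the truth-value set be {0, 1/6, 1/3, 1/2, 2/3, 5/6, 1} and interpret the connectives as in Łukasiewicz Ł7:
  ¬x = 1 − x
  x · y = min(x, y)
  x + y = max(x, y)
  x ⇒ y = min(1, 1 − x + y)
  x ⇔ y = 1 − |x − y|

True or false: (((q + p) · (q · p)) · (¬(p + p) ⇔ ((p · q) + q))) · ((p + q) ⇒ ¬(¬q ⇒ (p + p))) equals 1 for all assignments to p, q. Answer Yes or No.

No

Counterexample: take p = 0, q = 0.
q + p = 0 + 0 = 0
q · p = 0 · 0 = 0
(q + p) · (q · p) = 0 · 0 = 0
p + p = 0 + 0 = 0
¬(p + p) = ¬0 = 1
p · q = 0 · 0 = 0
(p · q) + q = 0 + 0 = 0
¬(p + p) ⇔ ((p · q) + q) = 1 ⇔ 0 = 0
((q + p) · (q · p)) · (¬(p + p) ⇔ ((p · q) + q)) = 0 · 0 = 0
p + q = 0 + 0 = 0
¬q = ¬0 = 1
p + p = 0 + 0 = 0
¬q ⇒ (p + p) = 1 ⇒ 0 = 0
¬(¬q ⇒ (p + p)) = ¬0 = 1
(p + q) ⇒ ¬(¬q ⇒ (p + p)) = 0 ⇒ 1 = 1
(((q + p) · (q · p)) · (¬(p + p) ⇔ ((p · q) + q))) · ((p + q) ⇒ ¬(¬q ⇒ (p + p))) = 0 · 1 = 0
This gives 0 ≠ 1.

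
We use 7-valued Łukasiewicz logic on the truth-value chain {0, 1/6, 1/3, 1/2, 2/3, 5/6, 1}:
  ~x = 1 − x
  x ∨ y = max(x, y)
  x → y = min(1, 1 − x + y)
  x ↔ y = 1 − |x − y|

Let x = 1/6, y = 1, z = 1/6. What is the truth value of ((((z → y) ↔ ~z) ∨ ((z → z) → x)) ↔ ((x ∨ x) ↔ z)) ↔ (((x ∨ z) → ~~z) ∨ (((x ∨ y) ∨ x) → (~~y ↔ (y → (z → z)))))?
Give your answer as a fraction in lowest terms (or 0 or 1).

z → y = 1/6 → 1 = 1
~z = ~1/6 = 5/6
(z → y) ↔ ~z = 1 ↔ 5/6 = 5/6
z → z = 1/6 → 1/6 = 1
(z → z) → x = 1 → 1/6 = 1/6
((z → y) ↔ ~z) ∨ ((z → z) → x) = 5/6 ∨ 1/6 = 5/6
x ∨ x = 1/6 ∨ 1/6 = 1/6
(x ∨ x) ↔ z = 1/6 ↔ 1/6 = 1
(((z → y) ↔ ~z) ∨ ((z → z) → x)) ↔ ((x ∨ x) ↔ z) = 5/6 ↔ 1 = 5/6
x ∨ z = 1/6 ∨ 1/6 = 1/6
~z = ~1/6 = 5/6
~~z = ~5/6 = 1/6
(x ∨ z) → ~~z = 1/6 → 1/6 = 1
x ∨ y = 1/6 ∨ 1 = 1
(x ∨ y) ∨ x = 1 ∨ 1/6 = 1
~y = ~1 = 0
~~y = ~0 = 1
z → z = 1/6 → 1/6 = 1
y → (z → z) = 1 → 1 = 1
~~y ↔ (y → (z → z)) = 1 ↔ 1 = 1
((x ∨ y) ∨ x) → (~~y ↔ (y → (z → z))) = 1 → 1 = 1
((x ∨ z) → ~~z) ∨ (((x ∨ y) ∨ x) → (~~y ↔ (y → (z → z)))) = 1 ∨ 1 = 1
((((z → y) ↔ ~z) ∨ ((z → z) → x)) ↔ ((x ∨ x) ↔ z)) ↔ (((x ∨ z) → ~~z) ∨ (((x ∨ y) ∨ x) → (~~y ↔ (y → (z → z))))) = 5/6 ↔ 1 = 5/6

5/6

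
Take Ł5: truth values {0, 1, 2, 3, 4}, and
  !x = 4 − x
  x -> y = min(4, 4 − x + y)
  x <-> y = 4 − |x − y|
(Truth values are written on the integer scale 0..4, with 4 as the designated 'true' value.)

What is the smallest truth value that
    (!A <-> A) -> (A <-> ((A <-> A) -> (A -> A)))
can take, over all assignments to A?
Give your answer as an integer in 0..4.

2

Take A = 2:
!A = !2 = 2
!A <-> A = 2 <-> 2 = 4
A <-> A = 2 <-> 2 = 4
A -> A = 2 -> 2 = 4
(A <-> A) -> (A -> A) = 4 -> 4 = 4
A <-> ((A <-> A) -> (A -> A)) = 2 <-> 4 = 2
(!A <-> A) -> (A <-> ((A <-> A) -> (A -> A))) = 4 -> 2 = 2
No assignment yields a value below 2, so this is the minimum.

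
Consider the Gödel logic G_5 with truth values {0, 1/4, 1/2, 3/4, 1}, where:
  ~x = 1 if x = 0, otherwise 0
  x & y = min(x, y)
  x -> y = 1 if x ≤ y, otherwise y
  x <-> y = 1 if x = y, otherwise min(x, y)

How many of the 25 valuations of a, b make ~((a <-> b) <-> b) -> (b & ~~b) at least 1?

value 1: 21 assignments (counts)
value 3/4: 1 assignment
value 1/2: 1 assignment
value 1/4: 1 assignment
value 0: 1 assignment
So 21 of the 25 assignments meet the threshold.

21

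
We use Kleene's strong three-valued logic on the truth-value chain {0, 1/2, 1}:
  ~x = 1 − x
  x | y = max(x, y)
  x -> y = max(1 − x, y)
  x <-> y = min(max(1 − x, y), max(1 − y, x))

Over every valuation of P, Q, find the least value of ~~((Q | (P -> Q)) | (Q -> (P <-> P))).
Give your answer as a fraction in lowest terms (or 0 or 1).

1/2

Take P = 1/2, Q = 1/2:
P -> Q = 1/2 -> 1/2 = 1/2
Q | (P -> Q) = 1/2 | 1/2 = 1/2
P <-> P = 1/2 <-> 1/2 = 1/2
Q -> (P <-> P) = 1/2 -> 1/2 = 1/2
(Q | (P -> Q)) | (Q -> (P <-> P)) = 1/2 | 1/2 = 1/2
~((Q | (P -> Q)) | (Q -> (P <-> P))) = ~1/2 = 1/2
~~((Q | (P -> Q)) | (Q -> (P <-> P))) = ~1/2 = 1/2
No assignment yields a value below 1/2, so this is the minimum.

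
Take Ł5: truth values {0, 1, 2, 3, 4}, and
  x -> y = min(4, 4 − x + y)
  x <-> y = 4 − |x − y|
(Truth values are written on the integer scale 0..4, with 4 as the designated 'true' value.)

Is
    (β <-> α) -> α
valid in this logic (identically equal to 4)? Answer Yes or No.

No

Counterexample: take α = 0, β = 0.
β <-> α = 0 <-> 0 = 4
(β <-> α) -> α = 4 -> 0 = 0
This gives 0 ≠ 4.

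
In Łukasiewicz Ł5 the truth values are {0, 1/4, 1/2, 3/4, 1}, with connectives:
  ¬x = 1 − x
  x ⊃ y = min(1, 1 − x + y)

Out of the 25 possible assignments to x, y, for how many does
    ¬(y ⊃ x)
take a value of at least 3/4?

3

value 1: 1 assignment (counts)
value 3/4: 2 assignments (counts)
value 1/2: 3 assignments
value 1/4: 4 assignments
value 0: 15 assignments
So 3 of the 25 assignments meet the threshold.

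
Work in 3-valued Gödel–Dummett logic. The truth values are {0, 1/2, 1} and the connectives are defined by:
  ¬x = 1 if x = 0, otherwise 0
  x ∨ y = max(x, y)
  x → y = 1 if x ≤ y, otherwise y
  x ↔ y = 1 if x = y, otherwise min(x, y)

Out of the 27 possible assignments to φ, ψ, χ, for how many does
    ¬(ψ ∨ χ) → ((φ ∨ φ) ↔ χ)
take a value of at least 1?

value 1: 25 assignments (counts)
value 0: 2 assignments
So 25 of the 27 assignments meet the threshold.

25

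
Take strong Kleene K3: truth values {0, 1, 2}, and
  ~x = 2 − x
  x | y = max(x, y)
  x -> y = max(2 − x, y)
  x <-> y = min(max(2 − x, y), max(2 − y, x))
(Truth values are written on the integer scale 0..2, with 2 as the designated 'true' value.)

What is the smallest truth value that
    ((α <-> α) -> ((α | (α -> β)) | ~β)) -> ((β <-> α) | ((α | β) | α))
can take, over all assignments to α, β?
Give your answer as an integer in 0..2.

Take α = 0, β = 1:
α <-> α = 0 <-> 0 = 2
α -> β = 0 -> 1 = 2
α | (α -> β) = 0 | 2 = 2
~β = ~1 = 1
(α | (α -> β)) | ~β = 2 | 1 = 2
(α <-> α) -> ((α | (α -> β)) | ~β) = 2 -> 2 = 2
β <-> α = 1 <-> 0 = 1
α | β = 0 | 1 = 1
(α | β) | α = 1 | 0 = 1
(β <-> α) | ((α | β) | α) = 1 | 1 = 1
((α <-> α) -> ((α | (α -> β)) | ~β)) -> ((β <-> α) | ((α | β) | α)) = 2 -> 1 = 1
No assignment yields a value below 1, so this is the minimum.

1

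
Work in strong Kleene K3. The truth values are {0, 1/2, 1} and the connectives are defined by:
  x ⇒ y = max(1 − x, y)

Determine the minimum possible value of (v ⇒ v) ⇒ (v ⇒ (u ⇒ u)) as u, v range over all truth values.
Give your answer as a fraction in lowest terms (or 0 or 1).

1/2

Take u = 1/2, v = 1/2:
v ⇒ v = 1/2 ⇒ 1/2 = 1/2
u ⇒ u = 1/2 ⇒ 1/2 = 1/2
v ⇒ (u ⇒ u) = 1/2 ⇒ 1/2 = 1/2
(v ⇒ v) ⇒ (v ⇒ (u ⇒ u)) = 1/2 ⇒ 1/2 = 1/2
No assignment yields a value below 1/2, so this is the minimum.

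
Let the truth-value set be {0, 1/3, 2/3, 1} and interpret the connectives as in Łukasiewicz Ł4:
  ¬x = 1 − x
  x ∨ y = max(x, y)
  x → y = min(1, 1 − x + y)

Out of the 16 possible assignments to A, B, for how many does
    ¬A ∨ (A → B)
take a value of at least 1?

A = 0, B = 0 ↦ 1  ≥
A = 0, B = 1/3 ↦ 1  ≥
A = 0, B = 2/3 ↦ 1  ≥
A = 0, B = 1 ↦ 1  ≥
A = 1/3, B = 0 ↦ 2/3  <
A = 1/3, B = 1/3 ↦ 1  ≥
A = 1/3, B = 2/3 ↦ 1  ≥
A = 1/3, B = 1 ↦ 1  ≥
A = 2/3, B = 0 ↦ 1/3  <
A = 2/3, B = 1/3 ↦ 2/3  <
A = 2/3, B = 2/3 ↦ 1  ≥
A = 2/3, B = 1 ↦ 1  ≥
A = 1, B = 0 ↦ 0  <
A = 1, B = 1/3 ↦ 1/3  <
A = 1, B = 2/3 ↦ 2/3  <
A = 1, B = 1 ↦ 1  ≥
So 10 of the 16 assignments meet the threshold.

10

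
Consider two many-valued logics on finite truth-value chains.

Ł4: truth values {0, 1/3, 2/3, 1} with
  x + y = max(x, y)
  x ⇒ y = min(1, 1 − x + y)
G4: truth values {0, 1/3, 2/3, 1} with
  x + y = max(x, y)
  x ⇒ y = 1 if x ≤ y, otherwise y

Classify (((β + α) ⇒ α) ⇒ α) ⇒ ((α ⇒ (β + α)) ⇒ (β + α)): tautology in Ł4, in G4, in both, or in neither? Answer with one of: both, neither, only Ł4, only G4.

In Ł4: every assignment gives 1 — tautology.
In G4: at α = 0, β = 1/3 the value is 1/3 — not a tautology.

only Ł4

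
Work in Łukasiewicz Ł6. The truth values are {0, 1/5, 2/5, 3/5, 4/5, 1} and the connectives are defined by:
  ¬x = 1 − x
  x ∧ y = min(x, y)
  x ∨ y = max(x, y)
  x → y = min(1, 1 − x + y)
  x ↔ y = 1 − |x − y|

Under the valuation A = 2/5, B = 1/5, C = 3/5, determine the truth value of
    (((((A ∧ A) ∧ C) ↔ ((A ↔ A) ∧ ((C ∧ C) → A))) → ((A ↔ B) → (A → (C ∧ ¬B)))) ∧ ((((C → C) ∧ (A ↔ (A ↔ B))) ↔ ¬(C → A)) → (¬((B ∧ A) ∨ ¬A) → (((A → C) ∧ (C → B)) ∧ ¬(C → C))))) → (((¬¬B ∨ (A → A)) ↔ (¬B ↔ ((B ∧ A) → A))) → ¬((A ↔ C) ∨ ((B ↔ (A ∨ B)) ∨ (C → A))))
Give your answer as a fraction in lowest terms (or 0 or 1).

A ∧ A = 2/5 ∧ 2/5 = 2/5
(A ∧ A) ∧ C = 2/5 ∧ 3/5 = 2/5
A ↔ A = 2/5 ↔ 2/5 = 1
C ∧ C = 3/5 ∧ 3/5 = 3/5
(C ∧ C) → A = 3/5 → 2/5 = 4/5
(A ↔ A) ∧ ((C ∧ C) → A) = 1 ∧ 4/5 = 4/5
((A ∧ A) ∧ C) ↔ ((A ↔ A) ∧ ((C ∧ C) → A)) = 2/5 ↔ 4/5 = 3/5
A ↔ B = 2/5 ↔ 1/5 = 4/5
¬B = ¬1/5 = 4/5
C ∧ ¬B = 3/5 ∧ 4/5 = 3/5
A → (C ∧ ¬B) = 2/5 → 3/5 = 1
(A ↔ B) → (A → (C ∧ ¬B)) = 4/5 → 1 = 1
(((A ∧ A) ∧ C) ↔ ((A ↔ A) ∧ ((C ∧ C) → A))) → ((A ↔ B) → (A → (C ∧ ¬B))) = 3/5 → 1 = 1
C → C = 3/5 → 3/5 = 1
A ↔ B = 2/5 ↔ 1/5 = 4/5
A ↔ (A ↔ B) = 2/5 ↔ 4/5 = 3/5
(C → C) ∧ (A ↔ (A ↔ B)) = 1 ∧ 3/5 = 3/5
C → A = 3/5 → 2/5 = 4/5
¬(C → A) = ¬4/5 = 1/5
((C → C) ∧ (A ↔ (A ↔ B))) ↔ ¬(C → A) = 3/5 ↔ 1/5 = 3/5
B ∧ A = 1/5 ∧ 2/5 = 1/5
¬A = ¬2/5 = 3/5
(B ∧ A) ∨ ¬A = 1/5 ∨ 3/5 = 3/5
¬((B ∧ A) ∨ ¬A) = ¬3/5 = 2/5
A → C = 2/5 → 3/5 = 1
C → B = 3/5 → 1/5 = 3/5
(A → C) ∧ (C → B) = 1 ∧ 3/5 = 3/5
C → C = 3/5 → 3/5 = 1
¬(C → C) = ¬1 = 0
((A → C) ∧ (C → B)) ∧ ¬(C → C) = 3/5 ∧ 0 = 0
¬((B ∧ A) ∨ ¬A) → (((A → C) ∧ (C → B)) ∧ ¬(C → C)) = 2/5 → 0 = 3/5
(((C → C) ∧ (A ↔ (A ↔ B))) ↔ ¬(C → A)) → (¬((B ∧ A) ∨ ¬A) → (((A → C) ∧ (C → B)) ∧ ¬(C → C))) = 3/5 → 3/5 = 1
((((A ∧ A) ∧ C) ↔ ((A ↔ A) ∧ ((C ∧ C) → A))) → ((A ↔ B) → (A → (C ∧ ¬B)))) ∧ ((((C → C) ∧ (A ↔ (A ↔ B))) ↔ ¬(C → A)) → (¬((B ∧ A) ∨ ¬A) → (((A → C) ∧ (C → B)) ∧ ¬(C → C)))) = 1 ∧ 1 = 1
¬B = ¬1/5 = 4/5
¬¬B = ¬4/5 = 1/5
A → A = 2/5 → 2/5 = 1
¬¬B ∨ (A → A) = 1/5 ∨ 1 = 1
¬B = ¬1/5 = 4/5
B ∧ A = 1/5 ∧ 2/5 = 1/5
(B ∧ A) → A = 1/5 → 2/5 = 1
¬B ↔ ((B ∧ A) → A) = 4/5 ↔ 1 = 4/5
(¬¬B ∨ (A → A)) ↔ (¬B ↔ ((B ∧ A) → A)) = 1 ↔ 4/5 = 4/5
A ↔ C = 2/5 ↔ 3/5 = 4/5
A ∨ B = 2/5 ∨ 1/5 = 2/5
B ↔ (A ∨ B) = 1/5 ↔ 2/5 = 4/5
C → A = 3/5 → 2/5 = 4/5
(B ↔ (A ∨ B)) ∨ (C → A) = 4/5 ∨ 4/5 = 4/5
(A ↔ C) ∨ ((B ↔ (A ∨ B)) ∨ (C → A)) = 4/5 ∨ 4/5 = 4/5
¬((A ↔ C) ∨ ((B ↔ (A ∨ B)) ∨ (C → A))) = ¬4/5 = 1/5
((¬¬B ∨ (A → A)) ↔ (¬B ↔ ((B ∧ A) → A))) → ¬((A ↔ C) ∨ ((B ↔ (A ∨ B)) ∨ (C → A))) = 4/5 → 1/5 = 2/5
(((((A ∧ A) ∧ C) ↔ ((A ↔ A) ∧ ((C ∧ C) → A))) → ((A ↔ B) → (A → (C ∧ ¬B)))) ∧ ((((C → C) ∧ (A ↔ (A ↔ B))) ↔ ¬(C → A)) → (¬((B ∧ A) ∨ ¬A) → (((A → C) ∧ (C → B)) ∧ ¬(C → C))))) → (((¬¬B ∨ (A → A)) ↔ (¬B ↔ ((B ∧ A) → A))) → ¬((A ↔ C) ∨ ((B ↔ (A ∨ B)) ∨ (C → A)))) = 1 → 2/5 = 2/5

2/5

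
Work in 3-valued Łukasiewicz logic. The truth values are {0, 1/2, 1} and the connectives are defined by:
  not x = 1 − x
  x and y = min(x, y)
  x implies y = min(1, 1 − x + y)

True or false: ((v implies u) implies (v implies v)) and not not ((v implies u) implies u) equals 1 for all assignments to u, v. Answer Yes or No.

No

Counterexample: take u = 0, v = 0.
v implies u = 0 implies 0 = 1
v implies v = 0 implies 0 = 1
(v implies u) implies (v implies v) = 1 implies 1 = 1
v implies u = 0 implies 0 = 1
(v implies u) implies u = 1 implies 0 = 0
not ((v implies u) implies u) = not 0 = 1
not not ((v implies u) implies u) = not 1 = 0
((v implies u) implies (v implies v)) and not not ((v implies u) implies u) = 1 and 0 = 0
This gives 0 ≠ 1.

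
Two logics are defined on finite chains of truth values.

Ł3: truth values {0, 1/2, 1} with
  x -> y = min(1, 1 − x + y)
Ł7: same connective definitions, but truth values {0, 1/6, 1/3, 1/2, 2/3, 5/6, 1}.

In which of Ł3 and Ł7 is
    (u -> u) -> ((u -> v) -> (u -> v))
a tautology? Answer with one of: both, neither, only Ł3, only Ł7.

both

In Ł3: every assignment gives 1 — tautology.
In Ł7: every assignment gives 1 — tautology.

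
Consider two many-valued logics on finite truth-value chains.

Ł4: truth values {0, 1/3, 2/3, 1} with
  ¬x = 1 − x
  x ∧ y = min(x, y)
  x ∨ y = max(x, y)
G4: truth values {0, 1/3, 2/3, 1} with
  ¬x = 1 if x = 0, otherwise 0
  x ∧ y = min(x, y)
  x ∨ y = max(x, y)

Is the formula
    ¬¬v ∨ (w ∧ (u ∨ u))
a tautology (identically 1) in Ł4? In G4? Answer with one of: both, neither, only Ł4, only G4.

neither

In Ł4: at u = 0, v = 0, w = 0 the value is 0 — not a tautology.
In G4: at u = 0, v = 0, w = 0 the value is 0 — not a tautology.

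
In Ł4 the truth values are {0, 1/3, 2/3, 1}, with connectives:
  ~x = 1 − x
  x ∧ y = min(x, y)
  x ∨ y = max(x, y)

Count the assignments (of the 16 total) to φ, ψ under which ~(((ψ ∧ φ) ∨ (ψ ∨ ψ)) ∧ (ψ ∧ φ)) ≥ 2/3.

φ = 0, ψ = 0 ↦ 1  ≥
φ = 0, ψ = 1/3 ↦ 1  ≥
φ = 0, ψ = 2/3 ↦ 1  ≥
φ = 0, ψ = 1 ↦ 1  ≥
φ = 1/3, ψ = 0 ↦ 1  ≥
φ = 1/3, ψ = 1/3 ↦ 2/3  ≥
φ = 1/3, ψ = 2/3 ↦ 2/3  ≥
φ = 1/3, ψ = 1 ↦ 2/3  ≥
φ = 2/3, ψ = 0 ↦ 1  ≥
φ = 2/3, ψ = 1/3 ↦ 2/3  ≥
φ = 2/3, ψ = 2/3 ↦ 1/3  <
φ = 2/3, ψ = 1 ↦ 1/3  <
φ = 1, ψ = 0 ↦ 1  ≥
φ = 1, ψ = 1/3 ↦ 2/3  ≥
φ = 1, ψ = 2/3 ↦ 1/3  <
φ = 1, ψ = 1 ↦ 0  <
So 12 of the 16 assignments meet the threshold.

12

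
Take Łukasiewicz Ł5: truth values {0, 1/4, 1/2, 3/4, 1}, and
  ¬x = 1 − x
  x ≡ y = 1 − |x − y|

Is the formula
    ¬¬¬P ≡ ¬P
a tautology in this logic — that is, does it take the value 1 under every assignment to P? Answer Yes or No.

P = 0 ↦ 1
P = 1/4 ↦ 1
P = 1/2 ↦ 1
P = 3/4 ↦ 1
P = 1 ↦ 1
Every assignment gives a value ≥ 1.

Yes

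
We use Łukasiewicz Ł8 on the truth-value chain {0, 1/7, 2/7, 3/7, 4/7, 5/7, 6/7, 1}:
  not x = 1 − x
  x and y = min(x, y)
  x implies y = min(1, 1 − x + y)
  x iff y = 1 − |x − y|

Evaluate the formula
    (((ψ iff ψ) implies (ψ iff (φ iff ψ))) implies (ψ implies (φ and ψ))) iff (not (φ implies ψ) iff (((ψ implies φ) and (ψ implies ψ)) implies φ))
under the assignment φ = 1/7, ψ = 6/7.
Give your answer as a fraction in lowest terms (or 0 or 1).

ψ iff ψ = 6/7 iff 6/7 = 1
φ iff ψ = 1/7 iff 6/7 = 2/7
ψ iff (φ iff ψ) = 6/7 iff 2/7 = 3/7
(ψ iff ψ) implies (ψ iff (φ iff ψ)) = 1 implies 3/7 = 3/7
φ and ψ = 1/7 and 6/7 = 1/7
ψ implies (φ and ψ) = 6/7 implies 1/7 = 2/7
((ψ iff ψ) implies (ψ iff (φ iff ψ))) implies (ψ implies (φ and ψ)) = 3/7 implies 2/7 = 6/7
φ implies ψ = 1/7 implies 6/7 = 1
not (φ implies ψ) = not 1 = 0
ψ implies φ = 6/7 implies 1/7 = 2/7
ψ implies ψ = 6/7 implies 6/7 = 1
(ψ implies φ) and (ψ implies ψ) = 2/7 and 1 = 2/7
((ψ implies φ) and (ψ implies ψ)) implies φ = 2/7 implies 1/7 = 6/7
not (φ implies ψ) iff (((ψ implies φ) and (ψ implies ψ)) implies φ) = 0 iff 6/7 = 1/7
(((ψ iff ψ) implies (ψ iff (φ iff ψ))) implies (ψ implies (φ and ψ))) iff (not (φ implies ψ) iff (((ψ implies φ) and (ψ implies ψ)) implies φ)) = 6/7 iff 1/7 = 2/7

2/7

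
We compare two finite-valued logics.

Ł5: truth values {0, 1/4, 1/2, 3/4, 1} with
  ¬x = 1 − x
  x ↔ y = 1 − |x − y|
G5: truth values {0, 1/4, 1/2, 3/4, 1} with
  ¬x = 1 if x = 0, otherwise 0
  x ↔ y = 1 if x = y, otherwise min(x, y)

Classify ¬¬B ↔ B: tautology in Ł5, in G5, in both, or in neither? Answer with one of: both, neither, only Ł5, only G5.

only Ł5

In Ł5: every assignment gives 1 — tautology.
In G5: at B = 1/4 the value is 1/4 — not a tautology.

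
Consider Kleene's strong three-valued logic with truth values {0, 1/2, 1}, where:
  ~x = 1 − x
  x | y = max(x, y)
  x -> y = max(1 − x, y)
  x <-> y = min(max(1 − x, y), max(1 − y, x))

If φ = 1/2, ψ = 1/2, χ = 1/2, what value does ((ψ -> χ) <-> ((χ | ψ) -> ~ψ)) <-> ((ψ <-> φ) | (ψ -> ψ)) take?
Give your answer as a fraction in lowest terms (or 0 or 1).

ψ -> χ = 1/2 -> 1/2 = 1/2
χ | ψ = 1/2 | 1/2 = 1/2
~ψ = ~1/2 = 1/2
(χ | ψ) -> ~ψ = 1/2 -> 1/2 = 1/2
(ψ -> χ) <-> ((χ | ψ) -> ~ψ) = 1/2 <-> 1/2 = 1/2
ψ <-> φ = 1/2 <-> 1/2 = 1/2
ψ -> ψ = 1/2 -> 1/2 = 1/2
(ψ <-> φ) | (ψ -> ψ) = 1/2 | 1/2 = 1/2
((ψ -> χ) <-> ((χ | ψ) -> ~ψ)) <-> ((ψ <-> φ) | (ψ -> ψ)) = 1/2 <-> 1/2 = 1/2

1/2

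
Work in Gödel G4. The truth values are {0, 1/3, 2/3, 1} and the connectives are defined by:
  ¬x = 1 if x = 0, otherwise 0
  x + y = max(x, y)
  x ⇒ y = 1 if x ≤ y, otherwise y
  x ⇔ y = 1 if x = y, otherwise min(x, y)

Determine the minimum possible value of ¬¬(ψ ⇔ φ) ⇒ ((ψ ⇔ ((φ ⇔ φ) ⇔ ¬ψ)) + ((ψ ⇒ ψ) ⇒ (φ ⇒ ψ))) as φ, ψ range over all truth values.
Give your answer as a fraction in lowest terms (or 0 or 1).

1/3

Take φ = 2/3, ψ = 1/3:
ψ ⇔ φ = 1/3 ⇔ 2/3 = 1/3
¬(ψ ⇔ φ) = ¬1/3 = 0
¬¬(ψ ⇔ φ) = ¬0 = 1
φ ⇔ φ = 2/3 ⇔ 2/3 = 1
¬ψ = ¬1/3 = 0
(φ ⇔ φ) ⇔ ¬ψ = 1 ⇔ 0 = 0
ψ ⇔ ((φ ⇔ φ) ⇔ ¬ψ) = 1/3 ⇔ 0 = 0
ψ ⇒ ψ = 1/3 ⇒ 1/3 = 1
φ ⇒ ψ = 2/3 ⇒ 1/3 = 1/3
(ψ ⇒ ψ) ⇒ (φ ⇒ ψ) = 1 ⇒ 1/3 = 1/3
(ψ ⇔ ((φ ⇔ φ) ⇔ ¬ψ)) + ((ψ ⇒ ψ) ⇒ (φ ⇒ ψ)) = 0 + 1/3 = 1/3
¬¬(ψ ⇔ φ) ⇒ ((ψ ⇔ ((φ ⇔ φ) ⇔ ¬ψ)) + ((ψ ⇒ ψ) ⇒ (φ ⇒ ψ))) = 1 ⇒ 1/3 = 1/3
No assignment yields a value below 1/3, so this is the minimum.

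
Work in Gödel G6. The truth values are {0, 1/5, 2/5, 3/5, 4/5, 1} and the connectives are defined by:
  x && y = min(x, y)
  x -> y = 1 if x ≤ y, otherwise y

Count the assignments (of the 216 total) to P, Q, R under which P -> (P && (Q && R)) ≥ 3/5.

value 1: 91 assignments (counts)
value 4/5: 3 assignments (counts)
value 3/5: 10 assignments (counts)
value 2/5: 21 assignments
value 1/5: 36 assignments
value 0: 55 assignments
So 104 of the 216 assignments meet the threshold.

104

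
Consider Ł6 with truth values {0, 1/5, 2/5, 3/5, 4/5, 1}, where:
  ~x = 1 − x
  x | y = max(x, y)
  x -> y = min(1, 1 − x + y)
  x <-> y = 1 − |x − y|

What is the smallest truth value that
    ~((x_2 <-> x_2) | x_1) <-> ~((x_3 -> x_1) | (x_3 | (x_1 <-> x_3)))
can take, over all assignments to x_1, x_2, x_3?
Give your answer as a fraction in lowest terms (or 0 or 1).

3/5

Take x_1 = 0, x_2 = 0, x_3 = 2/5:
x_2 <-> x_2 = 0 <-> 0 = 1
(x_2 <-> x_2) | x_1 = 1 | 0 = 1
~((x_2 <-> x_2) | x_1) = ~1 = 0
x_3 -> x_1 = 2/5 -> 0 = 3/5
x_1 <-> x_3 = 0 <-> 2/5 = 3/5
x_3 | (x_1 <-> x_3) = 2/5 | 3/5 = 3/5
(x_3 -> x_1) | (x_3 | (x_1 <-> x_3)) = 3/5 | 3/5 = 3/5
~((x_3 -> x_1) | (x_3 | (x_1 <-> x_3))) = ~3/5 = 2/5
~((x_2 <-> x_2) | x_1) <-> ~((x_3 -> x_1) | (x_3 | (x_1 <-> x_3))) = 0 <-> 2/5 = 3/5
No assignment yields a value below 3/5, so this is the minimum.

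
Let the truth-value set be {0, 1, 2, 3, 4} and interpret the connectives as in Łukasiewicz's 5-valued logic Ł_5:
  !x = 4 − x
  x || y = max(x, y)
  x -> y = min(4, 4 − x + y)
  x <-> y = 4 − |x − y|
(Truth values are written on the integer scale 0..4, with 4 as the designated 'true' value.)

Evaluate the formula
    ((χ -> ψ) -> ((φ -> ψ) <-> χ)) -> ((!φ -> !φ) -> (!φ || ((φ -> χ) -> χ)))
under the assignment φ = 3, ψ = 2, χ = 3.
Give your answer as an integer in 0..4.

χ -> ψ = 3 -> 2 = 3
φ -> ψ = 3 -> 2 = 3
(φ -> ψ) <-> χ = 3 <-> 3 = 4
(χ -> ψ) -> ((φ -> ψ) <-> χ) = 3 -> 4 = 4
!φ = !3 = 1
!φ = !3 = 1
!φ -> !φ = 1 -> 1 = 4
!φ = !3 = 1
φ -> χ = 3 -> 3 = 4
(φ -> χ) -> χ = 4 -> 3 = 3
!φ || ((φ -> χ) -> χ) = 1 || 3 = 3
(!φ -> !φ) -> (!φ || ((φ -> χ) -> χ)) = 4 -> 3 = 3
((χ -> ψ) -> ((φ -> ψ) <-> χ)) -> ((!φ -> !φ) -> (!φ || ((φ -> χ) -> χ))) = 4 -> 3 = 3

3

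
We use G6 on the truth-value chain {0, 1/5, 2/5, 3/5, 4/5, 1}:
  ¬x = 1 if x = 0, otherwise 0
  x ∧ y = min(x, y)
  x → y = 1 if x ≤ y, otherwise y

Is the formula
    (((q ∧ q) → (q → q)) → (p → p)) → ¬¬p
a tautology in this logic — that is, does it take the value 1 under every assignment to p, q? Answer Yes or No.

Counterexample: take p = 0, q = 0.
q ∧ q = 0 ∧ 0 = 0
q → q = 0 → 0 = 1
(q ∧ q) → (q → q) = 0 → 1 = 1
p → p = 0 → 0 = 1
((q ∧ q) → (q → q)) → (p → p) = 1 → 1 = 1
¬p = ¬0 = 1
¬¬p = ¬1 = 0
(((q ∧ q) → (q → q)) → (p → p)) → ¬¬p = 1 → 0 = 0
This gives 0 ≠ 1.

No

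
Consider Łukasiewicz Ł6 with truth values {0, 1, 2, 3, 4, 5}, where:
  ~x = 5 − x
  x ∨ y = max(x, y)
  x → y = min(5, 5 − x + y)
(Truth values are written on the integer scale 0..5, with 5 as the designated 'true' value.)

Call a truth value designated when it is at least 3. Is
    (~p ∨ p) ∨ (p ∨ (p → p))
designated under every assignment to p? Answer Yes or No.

p = 0 ↦ 5
p = 1 ↦ 5
p = 2 ↦ 5
p = 3 ↦ 5
p = 4 ↦ 5
p = 5 ↦ 5
Every assignment gives a value ≥ 3.

Yes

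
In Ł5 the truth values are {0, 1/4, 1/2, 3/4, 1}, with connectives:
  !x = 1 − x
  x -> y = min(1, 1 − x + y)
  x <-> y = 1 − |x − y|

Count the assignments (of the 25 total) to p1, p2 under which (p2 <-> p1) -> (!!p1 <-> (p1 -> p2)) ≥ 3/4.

value 1: 14 assignments (counts)
value 3/4: 5 assignments (counts)
value 1/2: 3 assignments
value 1/4: 2 assignments
value 0: 1 assignment
So 19 of the 25 assignments meet the threshold.

19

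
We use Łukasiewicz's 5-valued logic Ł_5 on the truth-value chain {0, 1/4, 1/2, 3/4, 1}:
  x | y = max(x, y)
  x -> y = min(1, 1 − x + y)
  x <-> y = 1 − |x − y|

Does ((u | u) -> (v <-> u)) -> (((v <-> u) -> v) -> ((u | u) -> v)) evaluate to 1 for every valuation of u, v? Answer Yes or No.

Yes

At u = 3/4, v = 1/4, for instance:
u | u = 3/4 | 3/4 = 3/4
v <-> u = 1/4 <-> 3/4 = 1/2
(u | u) -> (v <-> u) = 3/4 -> 1/2 = 3/4
(v <-> u) -> v = 1/2 -> 1/4 = 3/4
(u | u) -> v = 3/4 -> 1/4 = 1/2
((v <-> u) -> v) -> ((u | u) -> v) = 3/4 -> 1/2 = 3/4
((u | u) -> (v <-> u)) -> (((v <-> u) -> v) -> ((u | u) -> v)) = 3/4 -> 3/4 = 1
and checking the remaining 24 assignments likewise gives ≥ 1 in every case.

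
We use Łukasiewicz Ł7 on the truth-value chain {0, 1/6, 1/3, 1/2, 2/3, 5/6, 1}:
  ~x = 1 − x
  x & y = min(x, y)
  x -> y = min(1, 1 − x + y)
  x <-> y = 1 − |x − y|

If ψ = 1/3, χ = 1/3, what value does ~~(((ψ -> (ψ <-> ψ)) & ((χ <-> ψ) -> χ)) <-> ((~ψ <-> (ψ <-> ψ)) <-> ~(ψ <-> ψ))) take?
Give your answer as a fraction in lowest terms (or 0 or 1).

1

ψ <-> ψ = 1/3 <-> 1/3 = 1
ψ -> (ψ <-> ψ) = 1/3 -> 1 = 1
χ <-> ψ = 1/3 <-> 1/3 = 1
(χ <-> ψ) -> χ = 1 -> 1/3 = 1/3
(ψ -> (ψ <-> ψ)) & ((χ <-> ψ) -> χ) = 1 & 1/3 = 1/3
~ψ = ~1/3 = 2/3
ψ <-> ψ = 1/3 <-> 1/3 = 1
~ψ <-> (ψ <-> ψ) = 2/3 <-> 1 = 2/3
ψ <-> ψ = 1/3 <-> 1/3 = 1
~(ψ <-> ψ) = ~1 = 0
(~ψ <-> (ψ <-> ψ)) <-> ~(ψ <-> ψ) = 2/3 <-> 0 = 1/3
((ψ -> (ψ <-> ψ)) & ((χ <-> ψ) -> χ)) <-> ((~ψ <-> (ψ <-> ψ)) <-> ~(ψ <-> ψ)) = 1/3 <-> 1/3 = 1
~(((ψ -> (ψ <-> ψ)) & ((χ <-> ψ) -> χ)) <-> ((~ψ <-> (ψ <-> ψ)) <-> ~(ψ <-> ψ))) = ~1 = 0
~~(((ψ -> (ψ <-> ψ)) & ((χ <-> ψ) -> χ)) <-> ((~ψ <-> (ψ <-> ψ)) <-> ~(ψ <-> ψ))) = ~0 = 1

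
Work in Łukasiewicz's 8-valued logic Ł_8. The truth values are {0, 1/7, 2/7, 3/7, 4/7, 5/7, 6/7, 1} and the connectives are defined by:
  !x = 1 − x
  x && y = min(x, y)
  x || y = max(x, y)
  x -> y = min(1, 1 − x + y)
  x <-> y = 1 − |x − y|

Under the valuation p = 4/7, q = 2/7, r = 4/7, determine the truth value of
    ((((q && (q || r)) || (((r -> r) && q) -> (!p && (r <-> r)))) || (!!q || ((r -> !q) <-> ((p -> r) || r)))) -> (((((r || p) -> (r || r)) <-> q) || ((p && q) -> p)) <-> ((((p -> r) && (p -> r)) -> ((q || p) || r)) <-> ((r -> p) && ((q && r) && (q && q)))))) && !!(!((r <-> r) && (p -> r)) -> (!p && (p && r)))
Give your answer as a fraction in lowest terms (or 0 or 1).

q || r = 2/7 || 4/7 = 4/7
q && (q || r) = 2/7 && 4/7 = 2/7
r -> r = 4/7 -> 4/7 = 1
(r -> r) && q = 1 && 2/7 = 2/7
!p = !4/7 = 3/7
r <-> r = 4/7 <-> 4/7 = 1
!p && (r <-> r) = 3/7 && 1 = 3/7
((r -> r) && q) -> (!p && (r <-> r)) = 2/7 -> 3/7 = 1
(q && (q || r)) || (((r -> r) && q) -> (!p && (r <-> r))) = 2/7 || 1 = 1
!q = !2/7 = 5/7
!!q = !5/7 = 2/7
!q = !2/7 = 5/7
r -> !q = 4/7 -> 5/7 = 1
p -> r = 4/7 -> 4/7 = 1
(p -> r) || r = 1 || 4/7 = 1
(r -> !q) <-> ((p -> r) || r) = 1 <-> 1 = 1
!!q || ((r -> !q) <-> ((p -> r) || r)) = 2/7 || 1 = 1
((q && (q || r)) || (((r -> r) && q) -> (!p && (r <-> r)))) || (!!q || ((r -> !q) <-> ((p -> r) || r))) = 1 || 1 = 1
r || p = 4/7 || 4/7 = 4/7
r || r = 4/7 || 4/7 = 4/7
(r || p) -> (r || r) = 4/7 -> 4/7 = 1
((r || p) -> (r || r)) <-> q = 1 <-> 2/7 = 2/7
p && q = 4/7 && 2/7 = 2/7
(p && q) -> p = 2/7 -> 4/7 = 1
(((r || p) -> (r || r)) <-> q) || ((p && q) -> p) = 2/7 || 1 = 1
p -> r = 4/7 -> 4/7 = 1
p -> r = 4/7 -> 4/7 = 1
(p -> r) && (p -> r) = 1 && 1 = 1
q || p = 2/7 || 4/7 = 4/7
(q || p) || r = 4/7 || 4/7 = 4/7
((p -> r) && (p -> r)) -> ((q || p) || r) = 1 -> 4/7 = 4/7
r -> p = 4/7 -> 4/7 = 1
q && r = 2/7 && 4/7 = 2/7
q && q = 2/7 && 2/7 = 2/7
(q && r) && (q && q) = 2/7 && 2/7 = 2/7
(r -> p) && ((q && r) && (q && q)) = 1 && 2/7 = 2/7
(((p -> r) && (p -> r)) -> ((q || p) || r)) <-> ((r -> p) && ((q && r) && (q && q))) = 4/7 <-> 2/7 = 5/7
((((r || p) -> (r || r)) <-> q) || ((p && q) -> p)) <-> ((((p -> r) && (p -> r)) -> ((q || p) || r)) <-> ((r -> p) && ((q && r) && (q && q)))) = 1 <-> 5/7 = 5/7
(((q && (q || r)) || (((r -> r) && q) -> (!p && (r <-> r)))) || (!!q || ((r -> !q) <-> ((p -> r) || r)))) -> (((((r || p) -> (r || r)) <-> q) || ((p && q) -> p)) <-> ((((p -> r) && (p -> r)) -> ((q || p) || r)) <-> ((r -> p) && ((q && r) && (q && q))))) = 1 -> 5/7 = 5/7
r <-> r = 4/7 <-> 4/7 = 1
p -> r = 4/7 -> 4/7 = 1
(r <-> r) && (p -> r) = 1 && 1 = 1
!((r <-> r) && (p -> r)) = !1 = 0
!p = !4/7 = 3/7
p && r = 4/7 && 4/7 = 4/7
!p && (p && r) = 3/7 && 4/7 = 3/7
!((r <-> r) && (p -> r)) -> (!p && (p && r)) = 0 -> 3/7 = 1
!(!((r <-> r) && (p -> r)) -> (!p && (p && r))) = !1 = 0
!!(!((r <-> r) && (p -> r)) -> (!p && (p && r))) = !0 = 1
((((q && (q || r)) || (((r -> r) && q) -> (!p && (r <-> r)))) || (!!q || ((r -> !q) <-> ((p -> r) || r)))) -> (((((r || p) -> (r || r)) <-> q) || ((p && q) -> p)) <-> ((((p -> r) && (p -> r)) -> ((q || p) || r)) <-> ((r -> p) && ((q && r) && (q && q)))))) && !!(!((r <-> r) && (p -> r)) -> (!p && (p && r))) = 5/7 && 1 = 5/7

5/7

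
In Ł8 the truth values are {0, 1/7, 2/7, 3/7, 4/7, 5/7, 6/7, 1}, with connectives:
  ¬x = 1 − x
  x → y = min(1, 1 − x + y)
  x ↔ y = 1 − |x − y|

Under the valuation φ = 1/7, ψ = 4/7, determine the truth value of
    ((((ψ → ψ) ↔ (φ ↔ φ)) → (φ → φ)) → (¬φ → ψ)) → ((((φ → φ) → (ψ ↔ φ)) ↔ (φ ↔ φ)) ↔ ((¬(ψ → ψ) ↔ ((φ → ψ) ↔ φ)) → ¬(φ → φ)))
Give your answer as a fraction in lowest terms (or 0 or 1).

6/7

ψ → ψ = 4/7 → 4/7 = 1
φ ↔ φ = 1/7 ↔ 1/7 = 1
(ψ → ψ) ↔ (φ ↔ φ) = 1 ↔ 1 = 1
φ → φ = 1/7 → 1/7 = 1
((ψ → ψ) ↔ (φ ↔ φ)) → (φ → φ) = 1 → 1 = 1
¬φ = ¬1/7 = 6/7
¬φ → ψ = 6/7 → 4/7 = 5/7
(((ψ → ψ) ↔ (φ ↔ φ)) → (φ → φ)) → (¬φ → ψ) = 1 → 5/7 = 5/7
φ → φ = 1/7 → 1/7 = 1
ψ ↔ φ = 4/7 ↔ 1/7 = 4/7
(φ → φ) → (ψ ↔ φ) = 1 → 4/7 = 4/7
φ ↔ φ = 1/7 ↔ 1/7 = 1
((φ → φ) → (ψ ↔ φ)) ↔ (φ ↔ φ) = 4/7 ↔ 1 = 4/7
ψ → ψ = 4/7 → 4/7 = 1
¬(ψ → ψ) = ¬1 = 0
φ → ψ = 1/7 → 4/7 = 1
(φ → ψ) ↔ φ = 1 ↔ 1/7 = 1/7
¬(ψ → ψ) ↔ ((φ → ψ) ↔ φ) = 0 ↔ 1/7 = 6/7
φ → φ = 1/7 → 1/7 = 1
¬(φ → φ) = ¬1 = 0
(¬(ψ → ψ) ↔ ((φ → ψ) ↔ φ)) → ¬(φ → φ) = 6/7 → 0 = 1/7
(((φ → φ) → (ψ ↔ φ)) ↔ (φ ↔ φ)) ↔ ((¬(ψ → ψ) ↔ ((φ → ψ) ↔ φ)) → ¬(φ → φ)) = 4/7 ↔ 1/7 = 4/7
((((ψ → ψ) ↔ (φ ↔ φ)) → (φ → φ)) → (¬φ → ψ)) → ((((φ → φ) → (ψ ↔ φ)) ↔ (φ ↔ φ)) ↔ ((¬(ψ → ψ) ↔ ((φ → ψ) ↔ φ)) → ¬(φ → φ))) = 5/7 → 4/7 = 6/7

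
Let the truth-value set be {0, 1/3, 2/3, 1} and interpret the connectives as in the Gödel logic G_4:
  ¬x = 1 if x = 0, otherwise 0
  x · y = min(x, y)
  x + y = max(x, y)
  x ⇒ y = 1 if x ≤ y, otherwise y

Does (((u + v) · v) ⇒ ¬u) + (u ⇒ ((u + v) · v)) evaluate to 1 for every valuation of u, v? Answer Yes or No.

Counterexample: take u = 2/3, v = 1/3.
u + v = 2/3 + 1/3 = 2/3
(u + v) · v = 2/3 · 1/3 = 1/3
¬u = ¬2/3 = 0
((u + v) · v) ⇒ ¬u = 1/3 ⇒ 0 = 0
u + v = 2/3 + 1/3 = 2/3
(u + v) · v = 2/3 · 1/3 = 1/3
u ⇒ ((u + v) · v) = 2/3 ⇒ 1/3 = 1/3
(((u + v) · v) ⇒ ¬u) + (u ⇒ ((u + v) · v)) = 0 + 1/3 = 1/3
This gives 1/3 ≠ 1.

No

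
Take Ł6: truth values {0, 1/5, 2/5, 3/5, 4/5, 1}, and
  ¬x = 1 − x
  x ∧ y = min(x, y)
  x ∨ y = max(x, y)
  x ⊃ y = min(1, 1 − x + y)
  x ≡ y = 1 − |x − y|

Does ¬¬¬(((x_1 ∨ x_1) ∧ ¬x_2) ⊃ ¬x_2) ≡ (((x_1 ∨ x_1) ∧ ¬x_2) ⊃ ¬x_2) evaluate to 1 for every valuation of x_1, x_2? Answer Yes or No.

No

Counterexample: take x_1 = 0, x_2 = 0.
x_1 ∨ x_1 = 0 ∨ 0 = 0
¬x_2 = ¬0 = 1
(x_1 ∨ x_1) ∧ ¬x_2 = 0 ∧ 1 = 0
¬x_2 = ¬0 = 1
((x_1 ∨ x_1) ∧ ¬x_2) ⊃ ¬x_2 = 0 ⊃ 1 = 1
¬(((x_1 ∨ x_1) ∧ ¬x_2) ⊃ ¬x_2) = ¬1 = 0
¬¬(((x_1 ∨ x_1) ∧ ¬x_2) ⊃ ¬x_2) = ¬0 = 1
¬¬¬(((x_1 ∨ x_1) ∧ ¬x_2) ⊃ ¬x_2) = ¬1 = 0
¬¬¬(((x_1 ∨ x_1) ∧ ¬x_2) ⊃ ¬x_2) ≡ (((x_1 ∨ x_1) ∧ ¬x_2) ⊃ ¬x_2) = 0 ≡ 1 = 0
This gives 0 ≠ 1.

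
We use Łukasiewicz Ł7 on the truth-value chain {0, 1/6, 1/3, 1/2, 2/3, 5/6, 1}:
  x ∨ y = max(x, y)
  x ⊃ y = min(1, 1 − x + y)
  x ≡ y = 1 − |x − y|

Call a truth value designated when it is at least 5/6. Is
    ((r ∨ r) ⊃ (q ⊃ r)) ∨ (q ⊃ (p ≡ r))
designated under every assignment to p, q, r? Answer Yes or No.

At p = 0, q = 0, r = 1/6, for instance:
r ∨ r = 1/6 ∨ 1/6 = 1/6
q ⊃ r = 0 ⊃ 1/6 = 1
(r ∨ r) ⊃ (q ⊃ r) = 1/6 ⊃ 1 = 1
p ≡ r = 0 ≡ 1/6 = 5/6
q ⊃ (p ≡ r) = 0 ⊃ 5/6 = 1
((r ∨ r) ⊃ (q ⊃ r)) ∨ (q ⊃ (p ≡ r)) = 1 ∨ 1 = 1
and checking the remaining 342 assignments likewise gives ≥ 5/6 in every case.

Yes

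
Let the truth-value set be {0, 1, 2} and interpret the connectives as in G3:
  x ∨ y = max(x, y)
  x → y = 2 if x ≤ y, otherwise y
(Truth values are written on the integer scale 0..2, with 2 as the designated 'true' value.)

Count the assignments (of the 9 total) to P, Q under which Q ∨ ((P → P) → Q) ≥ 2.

3

P = 0, Q = 0 ↦ 0  <
P = 0, Q = 1 ↦ 1  <
P = 0, Q = 2 ↦ 2  ≥
P = 1, Q = 0 ↦ 0  <
P = 1, Q = 1 ↦ 1  <
P = 1, Q = 2 ↦ 2  ≥
P = 2, Q = 0 ↦ 0  <
P = 2, Q = 1 ↦ 1  <
P = 2, Q = 2 ↦ 2  ≥
So 3 of the 9 assignments meet the threshold.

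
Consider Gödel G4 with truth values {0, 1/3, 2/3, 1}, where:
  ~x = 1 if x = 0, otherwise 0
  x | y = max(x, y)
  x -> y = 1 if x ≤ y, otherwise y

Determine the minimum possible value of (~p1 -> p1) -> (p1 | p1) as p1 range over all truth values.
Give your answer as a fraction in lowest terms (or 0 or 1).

1/3

Take p1 = 1/3:
~p1 = ~1/3 = 0
~p1 -> p1 = 0 -> 1/3 = 1
p1 | p1 = 1/3 | 1/3 = 1/3
(~p1 -> p1) -> (p1 | p1) = 1 -> 1/3 = 1/3
No assignment yields a value below 1/3, so this is the minimum.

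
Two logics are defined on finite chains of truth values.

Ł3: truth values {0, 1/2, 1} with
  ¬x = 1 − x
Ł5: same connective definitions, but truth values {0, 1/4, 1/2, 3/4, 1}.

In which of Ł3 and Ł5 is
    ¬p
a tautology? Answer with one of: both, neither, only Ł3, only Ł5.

neither

In Ł3: at p = 1/2 the value is 1/2 — not a tautology.
In Ł5: at p = 1/4 the value is 3/4 — not a tautology.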